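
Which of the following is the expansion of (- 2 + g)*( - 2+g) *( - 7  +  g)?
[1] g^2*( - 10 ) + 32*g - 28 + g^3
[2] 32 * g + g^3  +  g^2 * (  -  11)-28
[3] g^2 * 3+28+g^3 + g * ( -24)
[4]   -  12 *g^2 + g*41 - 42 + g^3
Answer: 2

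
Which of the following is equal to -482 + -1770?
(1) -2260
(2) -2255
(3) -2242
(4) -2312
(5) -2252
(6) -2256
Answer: 5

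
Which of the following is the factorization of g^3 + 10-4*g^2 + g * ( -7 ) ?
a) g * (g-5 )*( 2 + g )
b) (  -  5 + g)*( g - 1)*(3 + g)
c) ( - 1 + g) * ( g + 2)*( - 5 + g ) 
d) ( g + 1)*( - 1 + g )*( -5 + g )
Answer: c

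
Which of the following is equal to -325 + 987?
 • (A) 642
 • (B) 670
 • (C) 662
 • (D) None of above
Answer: C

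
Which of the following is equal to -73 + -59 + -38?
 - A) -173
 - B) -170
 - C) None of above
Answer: B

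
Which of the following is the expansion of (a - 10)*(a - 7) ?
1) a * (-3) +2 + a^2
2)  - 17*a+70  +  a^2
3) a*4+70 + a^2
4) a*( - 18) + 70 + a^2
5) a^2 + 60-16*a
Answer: 2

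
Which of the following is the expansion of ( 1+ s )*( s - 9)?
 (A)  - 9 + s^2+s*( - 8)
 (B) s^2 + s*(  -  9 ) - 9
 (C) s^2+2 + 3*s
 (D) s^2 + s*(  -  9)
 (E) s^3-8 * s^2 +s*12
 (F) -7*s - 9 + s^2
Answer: A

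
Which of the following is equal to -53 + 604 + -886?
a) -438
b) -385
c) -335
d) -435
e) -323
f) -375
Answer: c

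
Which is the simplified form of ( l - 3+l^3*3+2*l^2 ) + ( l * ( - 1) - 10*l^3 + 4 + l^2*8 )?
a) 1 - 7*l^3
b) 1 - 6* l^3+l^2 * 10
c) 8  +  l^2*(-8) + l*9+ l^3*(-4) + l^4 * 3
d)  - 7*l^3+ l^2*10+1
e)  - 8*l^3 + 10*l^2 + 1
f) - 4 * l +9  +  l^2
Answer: d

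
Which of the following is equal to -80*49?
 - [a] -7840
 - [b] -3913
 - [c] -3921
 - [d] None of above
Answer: d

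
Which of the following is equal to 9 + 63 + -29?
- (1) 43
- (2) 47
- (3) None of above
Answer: 1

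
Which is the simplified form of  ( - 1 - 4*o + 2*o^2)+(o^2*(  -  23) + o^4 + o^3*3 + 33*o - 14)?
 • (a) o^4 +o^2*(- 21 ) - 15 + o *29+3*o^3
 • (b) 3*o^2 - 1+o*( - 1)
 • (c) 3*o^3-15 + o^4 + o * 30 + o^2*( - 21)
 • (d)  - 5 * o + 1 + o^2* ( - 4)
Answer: a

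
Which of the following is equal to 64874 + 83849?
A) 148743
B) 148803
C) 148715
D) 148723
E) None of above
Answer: D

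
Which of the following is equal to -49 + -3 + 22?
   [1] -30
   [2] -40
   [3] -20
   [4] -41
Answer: 1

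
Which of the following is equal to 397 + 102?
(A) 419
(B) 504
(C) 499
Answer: C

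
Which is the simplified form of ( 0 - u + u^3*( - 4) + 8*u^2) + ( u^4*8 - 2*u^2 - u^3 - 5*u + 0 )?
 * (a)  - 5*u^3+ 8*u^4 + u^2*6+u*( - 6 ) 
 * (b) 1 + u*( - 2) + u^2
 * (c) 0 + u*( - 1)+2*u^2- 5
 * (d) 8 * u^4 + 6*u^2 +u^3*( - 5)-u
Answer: a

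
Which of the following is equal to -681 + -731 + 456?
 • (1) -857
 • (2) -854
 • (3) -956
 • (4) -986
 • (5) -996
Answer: 3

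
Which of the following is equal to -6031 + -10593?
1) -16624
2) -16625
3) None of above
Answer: 1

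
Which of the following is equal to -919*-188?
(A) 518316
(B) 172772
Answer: B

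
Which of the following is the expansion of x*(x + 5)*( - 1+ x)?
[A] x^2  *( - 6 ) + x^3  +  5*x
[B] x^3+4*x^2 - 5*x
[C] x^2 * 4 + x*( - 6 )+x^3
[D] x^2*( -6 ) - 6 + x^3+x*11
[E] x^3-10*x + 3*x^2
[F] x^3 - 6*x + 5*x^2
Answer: B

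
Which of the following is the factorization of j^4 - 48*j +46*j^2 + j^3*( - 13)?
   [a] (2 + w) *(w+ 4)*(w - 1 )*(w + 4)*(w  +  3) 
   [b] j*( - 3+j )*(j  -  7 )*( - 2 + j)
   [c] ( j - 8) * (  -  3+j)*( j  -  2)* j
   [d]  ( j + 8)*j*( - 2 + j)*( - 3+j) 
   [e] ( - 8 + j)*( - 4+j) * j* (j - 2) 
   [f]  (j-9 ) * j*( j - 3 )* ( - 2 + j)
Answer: c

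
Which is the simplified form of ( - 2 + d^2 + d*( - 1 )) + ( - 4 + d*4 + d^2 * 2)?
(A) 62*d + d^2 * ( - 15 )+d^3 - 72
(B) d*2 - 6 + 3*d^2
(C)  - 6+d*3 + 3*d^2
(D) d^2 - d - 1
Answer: C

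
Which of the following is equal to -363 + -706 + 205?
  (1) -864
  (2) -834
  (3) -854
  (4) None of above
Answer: 1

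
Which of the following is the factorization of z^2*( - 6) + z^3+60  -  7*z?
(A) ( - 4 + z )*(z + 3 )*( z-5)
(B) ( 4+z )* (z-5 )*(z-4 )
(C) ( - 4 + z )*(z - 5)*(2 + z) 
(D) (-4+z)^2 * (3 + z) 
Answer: A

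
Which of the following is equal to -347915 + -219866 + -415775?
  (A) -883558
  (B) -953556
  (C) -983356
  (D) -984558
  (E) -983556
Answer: E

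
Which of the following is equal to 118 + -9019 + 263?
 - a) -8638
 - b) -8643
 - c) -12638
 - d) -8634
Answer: a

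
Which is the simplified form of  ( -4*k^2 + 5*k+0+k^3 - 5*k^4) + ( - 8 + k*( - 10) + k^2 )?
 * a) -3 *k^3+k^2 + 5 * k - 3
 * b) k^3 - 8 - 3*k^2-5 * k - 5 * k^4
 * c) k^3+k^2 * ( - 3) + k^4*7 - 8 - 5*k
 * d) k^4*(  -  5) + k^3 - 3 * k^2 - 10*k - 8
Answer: b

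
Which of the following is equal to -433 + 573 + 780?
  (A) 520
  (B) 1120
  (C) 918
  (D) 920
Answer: D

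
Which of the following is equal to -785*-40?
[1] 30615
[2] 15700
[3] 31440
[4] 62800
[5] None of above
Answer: 5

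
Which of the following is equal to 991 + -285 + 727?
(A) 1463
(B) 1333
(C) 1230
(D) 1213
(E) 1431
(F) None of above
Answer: F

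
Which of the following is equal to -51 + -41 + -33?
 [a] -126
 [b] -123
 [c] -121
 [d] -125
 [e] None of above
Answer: d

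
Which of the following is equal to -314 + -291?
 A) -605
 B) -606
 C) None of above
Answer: A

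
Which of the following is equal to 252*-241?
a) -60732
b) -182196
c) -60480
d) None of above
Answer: a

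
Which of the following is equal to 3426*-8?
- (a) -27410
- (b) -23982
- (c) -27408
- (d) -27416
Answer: c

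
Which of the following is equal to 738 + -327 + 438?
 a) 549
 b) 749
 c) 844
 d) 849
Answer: d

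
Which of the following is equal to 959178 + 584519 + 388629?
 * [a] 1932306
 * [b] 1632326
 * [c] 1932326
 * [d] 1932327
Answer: c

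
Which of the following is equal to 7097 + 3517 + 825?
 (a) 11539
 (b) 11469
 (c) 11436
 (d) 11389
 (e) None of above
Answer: e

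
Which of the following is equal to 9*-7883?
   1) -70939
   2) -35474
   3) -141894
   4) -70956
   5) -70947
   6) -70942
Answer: 5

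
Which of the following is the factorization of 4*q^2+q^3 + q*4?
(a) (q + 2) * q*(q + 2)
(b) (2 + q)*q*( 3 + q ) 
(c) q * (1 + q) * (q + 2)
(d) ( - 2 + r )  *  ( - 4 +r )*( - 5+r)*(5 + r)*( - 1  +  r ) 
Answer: a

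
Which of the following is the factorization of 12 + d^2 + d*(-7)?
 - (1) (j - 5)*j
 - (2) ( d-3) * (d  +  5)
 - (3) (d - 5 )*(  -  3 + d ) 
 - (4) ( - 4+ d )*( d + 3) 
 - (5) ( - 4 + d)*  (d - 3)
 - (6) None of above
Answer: 5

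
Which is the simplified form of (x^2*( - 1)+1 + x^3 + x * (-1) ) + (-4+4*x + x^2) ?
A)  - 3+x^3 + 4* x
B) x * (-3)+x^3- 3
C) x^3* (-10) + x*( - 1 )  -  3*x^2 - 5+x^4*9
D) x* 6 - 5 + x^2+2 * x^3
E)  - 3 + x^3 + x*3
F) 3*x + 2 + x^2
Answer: E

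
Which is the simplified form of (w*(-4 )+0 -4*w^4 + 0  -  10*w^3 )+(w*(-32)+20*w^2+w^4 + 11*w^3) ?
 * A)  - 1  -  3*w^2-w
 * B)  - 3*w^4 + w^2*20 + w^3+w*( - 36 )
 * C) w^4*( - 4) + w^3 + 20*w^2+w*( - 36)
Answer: B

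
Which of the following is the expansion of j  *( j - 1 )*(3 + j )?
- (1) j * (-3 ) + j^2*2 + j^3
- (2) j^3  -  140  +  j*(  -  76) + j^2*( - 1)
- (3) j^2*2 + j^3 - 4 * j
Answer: 1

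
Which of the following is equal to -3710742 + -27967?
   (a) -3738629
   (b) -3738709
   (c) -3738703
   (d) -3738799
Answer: b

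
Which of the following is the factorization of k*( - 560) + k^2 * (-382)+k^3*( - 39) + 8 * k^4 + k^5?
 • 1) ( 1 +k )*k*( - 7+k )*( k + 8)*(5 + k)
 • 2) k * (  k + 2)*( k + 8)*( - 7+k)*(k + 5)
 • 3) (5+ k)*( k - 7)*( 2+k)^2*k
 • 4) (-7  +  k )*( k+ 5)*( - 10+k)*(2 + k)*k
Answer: 2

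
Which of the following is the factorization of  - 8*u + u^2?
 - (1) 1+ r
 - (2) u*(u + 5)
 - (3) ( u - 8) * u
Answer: 3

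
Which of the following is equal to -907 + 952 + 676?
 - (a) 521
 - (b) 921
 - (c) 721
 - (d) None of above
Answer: c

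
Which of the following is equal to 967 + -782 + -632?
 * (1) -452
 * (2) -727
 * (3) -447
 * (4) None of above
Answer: 3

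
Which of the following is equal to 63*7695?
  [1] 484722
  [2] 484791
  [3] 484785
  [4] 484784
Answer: 3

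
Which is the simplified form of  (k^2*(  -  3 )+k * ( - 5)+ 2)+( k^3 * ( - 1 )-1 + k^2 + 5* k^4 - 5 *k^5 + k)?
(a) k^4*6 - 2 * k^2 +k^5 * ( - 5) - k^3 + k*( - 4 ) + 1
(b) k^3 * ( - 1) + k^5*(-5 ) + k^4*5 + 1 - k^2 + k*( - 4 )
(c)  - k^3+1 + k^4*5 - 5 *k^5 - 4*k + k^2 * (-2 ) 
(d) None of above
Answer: c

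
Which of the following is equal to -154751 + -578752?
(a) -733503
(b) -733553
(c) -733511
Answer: a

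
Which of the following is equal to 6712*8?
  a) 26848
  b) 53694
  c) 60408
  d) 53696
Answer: d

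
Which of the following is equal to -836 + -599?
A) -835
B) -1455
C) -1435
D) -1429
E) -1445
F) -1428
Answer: C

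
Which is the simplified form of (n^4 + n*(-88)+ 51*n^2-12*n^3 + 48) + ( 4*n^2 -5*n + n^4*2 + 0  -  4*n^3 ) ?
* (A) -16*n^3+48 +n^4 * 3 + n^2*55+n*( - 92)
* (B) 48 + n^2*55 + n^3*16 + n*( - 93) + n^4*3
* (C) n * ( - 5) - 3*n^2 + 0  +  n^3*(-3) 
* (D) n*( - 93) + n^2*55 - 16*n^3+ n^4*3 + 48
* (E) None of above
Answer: D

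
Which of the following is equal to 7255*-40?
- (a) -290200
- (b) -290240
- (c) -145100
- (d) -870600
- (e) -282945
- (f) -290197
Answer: a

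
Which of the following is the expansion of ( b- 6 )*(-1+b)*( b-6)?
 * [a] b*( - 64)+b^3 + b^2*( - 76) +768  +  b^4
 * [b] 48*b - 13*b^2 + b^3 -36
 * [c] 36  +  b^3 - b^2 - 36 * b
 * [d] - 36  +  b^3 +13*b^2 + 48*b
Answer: b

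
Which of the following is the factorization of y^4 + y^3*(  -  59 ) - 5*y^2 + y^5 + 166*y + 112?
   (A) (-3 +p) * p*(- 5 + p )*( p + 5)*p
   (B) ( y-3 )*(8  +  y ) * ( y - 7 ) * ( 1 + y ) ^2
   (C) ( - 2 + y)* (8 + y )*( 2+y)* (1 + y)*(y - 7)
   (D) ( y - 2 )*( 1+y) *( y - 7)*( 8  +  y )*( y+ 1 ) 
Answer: D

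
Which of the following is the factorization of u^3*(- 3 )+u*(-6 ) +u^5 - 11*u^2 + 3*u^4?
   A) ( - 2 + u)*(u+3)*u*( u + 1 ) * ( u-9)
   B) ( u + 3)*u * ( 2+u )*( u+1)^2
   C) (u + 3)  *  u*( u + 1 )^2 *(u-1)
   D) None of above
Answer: D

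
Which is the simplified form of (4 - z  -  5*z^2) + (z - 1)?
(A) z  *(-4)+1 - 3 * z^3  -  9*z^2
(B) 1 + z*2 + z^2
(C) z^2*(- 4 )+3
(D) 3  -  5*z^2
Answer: D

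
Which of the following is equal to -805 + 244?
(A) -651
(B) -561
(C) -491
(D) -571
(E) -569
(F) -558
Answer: B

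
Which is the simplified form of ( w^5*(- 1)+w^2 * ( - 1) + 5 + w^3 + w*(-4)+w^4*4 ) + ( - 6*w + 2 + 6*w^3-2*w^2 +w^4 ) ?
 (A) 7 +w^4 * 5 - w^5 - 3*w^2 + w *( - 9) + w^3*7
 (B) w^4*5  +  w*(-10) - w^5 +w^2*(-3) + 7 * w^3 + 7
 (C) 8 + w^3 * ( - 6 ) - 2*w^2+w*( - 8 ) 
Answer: B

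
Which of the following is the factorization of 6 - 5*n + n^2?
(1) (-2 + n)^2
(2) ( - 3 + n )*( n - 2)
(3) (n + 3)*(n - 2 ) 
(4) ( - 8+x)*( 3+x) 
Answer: 2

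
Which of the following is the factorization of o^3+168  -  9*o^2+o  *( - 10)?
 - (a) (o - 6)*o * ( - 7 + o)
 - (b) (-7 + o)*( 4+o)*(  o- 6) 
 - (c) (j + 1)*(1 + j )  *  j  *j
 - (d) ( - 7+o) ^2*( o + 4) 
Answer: b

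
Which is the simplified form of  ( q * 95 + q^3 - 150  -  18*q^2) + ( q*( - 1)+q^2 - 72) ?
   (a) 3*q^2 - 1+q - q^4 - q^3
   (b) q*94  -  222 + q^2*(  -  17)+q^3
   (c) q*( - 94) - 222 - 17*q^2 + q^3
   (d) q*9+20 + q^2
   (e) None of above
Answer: b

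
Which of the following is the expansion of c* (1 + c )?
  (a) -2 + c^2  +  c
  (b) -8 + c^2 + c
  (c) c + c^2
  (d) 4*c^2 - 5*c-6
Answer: c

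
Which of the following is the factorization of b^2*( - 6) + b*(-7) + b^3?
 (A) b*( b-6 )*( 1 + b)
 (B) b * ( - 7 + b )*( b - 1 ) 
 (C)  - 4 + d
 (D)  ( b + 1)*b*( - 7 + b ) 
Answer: D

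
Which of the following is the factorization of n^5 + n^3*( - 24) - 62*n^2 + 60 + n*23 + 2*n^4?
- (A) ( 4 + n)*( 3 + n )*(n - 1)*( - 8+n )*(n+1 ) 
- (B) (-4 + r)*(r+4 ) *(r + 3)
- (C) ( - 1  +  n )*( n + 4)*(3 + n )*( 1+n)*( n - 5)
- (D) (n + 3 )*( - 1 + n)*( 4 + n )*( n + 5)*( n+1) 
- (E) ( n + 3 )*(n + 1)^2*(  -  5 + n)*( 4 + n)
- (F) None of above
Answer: C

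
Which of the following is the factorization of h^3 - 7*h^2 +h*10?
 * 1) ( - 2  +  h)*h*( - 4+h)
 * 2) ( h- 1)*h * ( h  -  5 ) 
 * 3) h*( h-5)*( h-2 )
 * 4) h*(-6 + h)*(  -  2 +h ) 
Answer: 3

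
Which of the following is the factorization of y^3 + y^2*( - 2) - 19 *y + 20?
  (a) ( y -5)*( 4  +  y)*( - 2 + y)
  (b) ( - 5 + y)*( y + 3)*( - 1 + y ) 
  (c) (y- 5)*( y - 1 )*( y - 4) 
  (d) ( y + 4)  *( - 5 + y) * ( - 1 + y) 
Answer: d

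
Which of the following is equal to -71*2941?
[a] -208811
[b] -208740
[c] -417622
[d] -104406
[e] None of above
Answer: a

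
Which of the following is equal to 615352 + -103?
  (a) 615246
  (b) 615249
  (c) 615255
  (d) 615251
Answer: b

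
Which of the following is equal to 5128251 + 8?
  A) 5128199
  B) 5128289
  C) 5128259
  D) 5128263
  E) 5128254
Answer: C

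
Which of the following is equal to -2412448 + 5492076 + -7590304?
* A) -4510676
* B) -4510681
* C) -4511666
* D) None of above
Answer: A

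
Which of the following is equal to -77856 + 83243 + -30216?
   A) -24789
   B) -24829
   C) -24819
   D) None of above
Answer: B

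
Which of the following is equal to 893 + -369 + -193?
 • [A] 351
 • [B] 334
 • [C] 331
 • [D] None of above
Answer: C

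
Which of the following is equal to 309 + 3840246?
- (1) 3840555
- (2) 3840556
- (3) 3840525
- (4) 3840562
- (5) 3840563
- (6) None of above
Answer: 1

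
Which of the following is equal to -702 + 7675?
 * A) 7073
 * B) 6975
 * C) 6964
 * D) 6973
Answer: D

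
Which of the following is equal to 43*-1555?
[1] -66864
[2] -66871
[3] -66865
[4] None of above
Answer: 3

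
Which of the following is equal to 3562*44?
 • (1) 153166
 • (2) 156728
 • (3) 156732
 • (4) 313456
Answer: 2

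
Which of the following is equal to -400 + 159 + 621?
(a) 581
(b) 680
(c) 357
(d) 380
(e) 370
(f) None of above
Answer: d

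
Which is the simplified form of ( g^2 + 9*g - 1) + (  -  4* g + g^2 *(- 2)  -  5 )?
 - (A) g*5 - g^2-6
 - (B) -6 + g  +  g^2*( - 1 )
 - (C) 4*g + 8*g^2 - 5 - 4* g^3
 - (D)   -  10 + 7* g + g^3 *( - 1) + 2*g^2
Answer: A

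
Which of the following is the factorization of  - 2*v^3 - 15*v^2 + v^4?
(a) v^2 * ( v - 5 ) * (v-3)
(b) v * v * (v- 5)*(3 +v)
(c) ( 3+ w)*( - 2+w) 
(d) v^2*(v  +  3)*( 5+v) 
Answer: b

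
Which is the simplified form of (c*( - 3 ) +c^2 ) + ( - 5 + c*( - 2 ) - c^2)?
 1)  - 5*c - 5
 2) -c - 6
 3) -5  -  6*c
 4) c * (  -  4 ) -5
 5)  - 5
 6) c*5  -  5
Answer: 1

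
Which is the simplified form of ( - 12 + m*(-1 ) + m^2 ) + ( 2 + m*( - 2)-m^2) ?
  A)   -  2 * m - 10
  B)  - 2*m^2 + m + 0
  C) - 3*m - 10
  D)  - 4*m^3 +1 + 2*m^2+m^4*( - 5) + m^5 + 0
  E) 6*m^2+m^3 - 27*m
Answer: C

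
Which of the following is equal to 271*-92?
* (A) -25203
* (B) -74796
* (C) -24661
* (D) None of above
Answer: D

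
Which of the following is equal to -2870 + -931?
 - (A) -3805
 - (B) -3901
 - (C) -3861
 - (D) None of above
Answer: D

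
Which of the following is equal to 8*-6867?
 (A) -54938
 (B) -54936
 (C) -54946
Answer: B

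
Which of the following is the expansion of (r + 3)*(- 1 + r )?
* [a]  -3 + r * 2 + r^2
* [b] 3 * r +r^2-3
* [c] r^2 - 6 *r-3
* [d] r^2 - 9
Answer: a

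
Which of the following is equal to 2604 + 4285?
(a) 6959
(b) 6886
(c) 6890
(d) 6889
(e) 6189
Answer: d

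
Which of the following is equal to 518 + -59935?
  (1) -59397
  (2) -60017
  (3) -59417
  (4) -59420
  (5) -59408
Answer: 3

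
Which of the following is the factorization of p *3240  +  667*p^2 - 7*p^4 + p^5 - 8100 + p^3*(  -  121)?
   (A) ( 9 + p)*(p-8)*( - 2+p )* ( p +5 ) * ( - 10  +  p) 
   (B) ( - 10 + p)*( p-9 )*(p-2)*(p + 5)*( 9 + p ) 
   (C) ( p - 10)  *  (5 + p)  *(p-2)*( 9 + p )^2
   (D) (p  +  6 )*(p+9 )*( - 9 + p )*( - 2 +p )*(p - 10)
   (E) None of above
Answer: B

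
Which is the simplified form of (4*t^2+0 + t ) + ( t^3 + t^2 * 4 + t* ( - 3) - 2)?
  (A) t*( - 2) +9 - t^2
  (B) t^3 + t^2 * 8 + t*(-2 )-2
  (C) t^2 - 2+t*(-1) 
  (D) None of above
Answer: B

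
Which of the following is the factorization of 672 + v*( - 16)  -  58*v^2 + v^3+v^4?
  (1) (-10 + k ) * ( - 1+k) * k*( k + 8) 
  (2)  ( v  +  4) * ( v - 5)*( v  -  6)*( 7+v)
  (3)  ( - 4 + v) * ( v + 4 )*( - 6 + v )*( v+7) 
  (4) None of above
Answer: 3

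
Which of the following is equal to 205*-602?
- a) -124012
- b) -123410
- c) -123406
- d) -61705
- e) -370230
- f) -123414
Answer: b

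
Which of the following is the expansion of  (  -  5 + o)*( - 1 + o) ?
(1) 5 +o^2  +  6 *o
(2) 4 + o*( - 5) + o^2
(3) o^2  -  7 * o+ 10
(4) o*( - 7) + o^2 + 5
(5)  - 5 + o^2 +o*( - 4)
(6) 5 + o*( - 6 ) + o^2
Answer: 6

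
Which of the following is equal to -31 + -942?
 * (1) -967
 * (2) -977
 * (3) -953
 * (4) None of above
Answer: 4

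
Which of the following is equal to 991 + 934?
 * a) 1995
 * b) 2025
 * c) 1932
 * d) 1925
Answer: d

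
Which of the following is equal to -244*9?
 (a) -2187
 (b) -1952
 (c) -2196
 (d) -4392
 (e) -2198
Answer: c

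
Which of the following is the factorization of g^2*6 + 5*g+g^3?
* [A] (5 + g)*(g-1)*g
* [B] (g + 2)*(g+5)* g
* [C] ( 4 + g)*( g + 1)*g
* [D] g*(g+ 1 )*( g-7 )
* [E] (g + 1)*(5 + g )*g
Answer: E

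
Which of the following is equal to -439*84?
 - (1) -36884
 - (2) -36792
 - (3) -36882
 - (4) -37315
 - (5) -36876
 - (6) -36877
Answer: 5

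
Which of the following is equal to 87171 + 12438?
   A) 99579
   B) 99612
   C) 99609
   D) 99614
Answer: C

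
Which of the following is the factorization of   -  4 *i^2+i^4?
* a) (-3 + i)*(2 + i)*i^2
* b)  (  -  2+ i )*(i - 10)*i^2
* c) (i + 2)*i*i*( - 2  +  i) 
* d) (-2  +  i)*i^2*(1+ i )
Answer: c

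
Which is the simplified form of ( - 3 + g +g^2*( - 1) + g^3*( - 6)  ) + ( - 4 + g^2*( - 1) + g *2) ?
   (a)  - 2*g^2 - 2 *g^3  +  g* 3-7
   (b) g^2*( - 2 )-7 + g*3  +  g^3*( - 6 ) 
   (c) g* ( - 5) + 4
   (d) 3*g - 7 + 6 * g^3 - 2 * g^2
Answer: b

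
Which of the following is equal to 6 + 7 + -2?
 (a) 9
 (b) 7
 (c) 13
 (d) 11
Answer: d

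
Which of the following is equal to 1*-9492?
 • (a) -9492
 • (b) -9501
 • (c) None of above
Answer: a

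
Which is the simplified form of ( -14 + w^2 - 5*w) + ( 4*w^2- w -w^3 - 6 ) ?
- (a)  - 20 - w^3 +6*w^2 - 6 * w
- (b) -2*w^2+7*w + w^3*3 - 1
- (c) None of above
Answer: c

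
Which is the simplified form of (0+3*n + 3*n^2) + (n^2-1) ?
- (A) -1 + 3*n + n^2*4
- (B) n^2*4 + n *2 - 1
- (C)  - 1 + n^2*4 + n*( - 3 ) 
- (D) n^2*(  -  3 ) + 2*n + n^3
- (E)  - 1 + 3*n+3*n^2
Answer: A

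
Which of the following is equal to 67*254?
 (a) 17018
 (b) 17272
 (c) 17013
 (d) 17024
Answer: a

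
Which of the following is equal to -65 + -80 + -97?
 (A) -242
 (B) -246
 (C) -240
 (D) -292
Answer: A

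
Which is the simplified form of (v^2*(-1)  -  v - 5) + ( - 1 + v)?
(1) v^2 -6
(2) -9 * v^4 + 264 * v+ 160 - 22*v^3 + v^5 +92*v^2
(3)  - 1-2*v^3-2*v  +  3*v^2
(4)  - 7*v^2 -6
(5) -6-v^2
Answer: 5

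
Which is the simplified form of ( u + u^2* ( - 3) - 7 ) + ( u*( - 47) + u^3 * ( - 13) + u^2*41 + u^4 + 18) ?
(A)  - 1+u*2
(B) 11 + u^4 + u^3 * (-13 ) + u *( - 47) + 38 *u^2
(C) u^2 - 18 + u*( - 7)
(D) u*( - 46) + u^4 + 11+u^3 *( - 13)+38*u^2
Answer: D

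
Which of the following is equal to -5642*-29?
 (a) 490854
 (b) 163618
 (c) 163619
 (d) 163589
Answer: b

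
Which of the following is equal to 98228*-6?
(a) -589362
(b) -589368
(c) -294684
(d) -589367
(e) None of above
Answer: b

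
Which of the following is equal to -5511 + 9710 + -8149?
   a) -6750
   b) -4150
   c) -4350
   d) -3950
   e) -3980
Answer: d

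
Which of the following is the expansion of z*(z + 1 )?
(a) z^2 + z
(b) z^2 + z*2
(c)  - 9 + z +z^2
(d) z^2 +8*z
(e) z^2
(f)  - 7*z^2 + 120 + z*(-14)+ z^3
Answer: a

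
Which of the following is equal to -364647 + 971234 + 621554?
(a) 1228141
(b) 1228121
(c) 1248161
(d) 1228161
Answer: a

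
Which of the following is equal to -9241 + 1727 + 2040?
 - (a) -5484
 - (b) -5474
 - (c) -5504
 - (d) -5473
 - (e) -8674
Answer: b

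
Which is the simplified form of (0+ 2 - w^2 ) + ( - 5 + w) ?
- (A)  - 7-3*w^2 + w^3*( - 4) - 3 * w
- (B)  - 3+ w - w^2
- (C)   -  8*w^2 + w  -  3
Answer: B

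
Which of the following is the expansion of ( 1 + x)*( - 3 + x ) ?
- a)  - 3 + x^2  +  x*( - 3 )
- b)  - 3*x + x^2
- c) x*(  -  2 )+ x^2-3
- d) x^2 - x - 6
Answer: c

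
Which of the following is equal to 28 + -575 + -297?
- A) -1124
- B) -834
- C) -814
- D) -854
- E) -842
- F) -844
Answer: F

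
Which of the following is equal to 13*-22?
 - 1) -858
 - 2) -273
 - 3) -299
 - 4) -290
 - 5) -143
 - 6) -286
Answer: 6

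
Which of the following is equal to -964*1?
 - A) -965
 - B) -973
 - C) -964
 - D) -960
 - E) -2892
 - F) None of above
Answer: C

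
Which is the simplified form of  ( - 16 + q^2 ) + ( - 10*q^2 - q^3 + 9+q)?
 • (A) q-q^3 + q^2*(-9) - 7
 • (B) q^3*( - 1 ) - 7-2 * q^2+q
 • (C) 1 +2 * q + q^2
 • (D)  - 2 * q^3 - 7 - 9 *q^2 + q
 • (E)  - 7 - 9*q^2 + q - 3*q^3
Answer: A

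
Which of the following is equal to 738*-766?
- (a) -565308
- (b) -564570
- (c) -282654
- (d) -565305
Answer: a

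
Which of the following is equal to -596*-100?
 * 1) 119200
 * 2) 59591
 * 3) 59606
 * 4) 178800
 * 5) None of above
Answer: 5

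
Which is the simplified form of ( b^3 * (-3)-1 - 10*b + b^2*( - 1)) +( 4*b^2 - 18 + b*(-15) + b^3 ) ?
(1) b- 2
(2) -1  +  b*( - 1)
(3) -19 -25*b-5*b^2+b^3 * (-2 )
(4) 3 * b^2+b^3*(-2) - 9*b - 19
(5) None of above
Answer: 5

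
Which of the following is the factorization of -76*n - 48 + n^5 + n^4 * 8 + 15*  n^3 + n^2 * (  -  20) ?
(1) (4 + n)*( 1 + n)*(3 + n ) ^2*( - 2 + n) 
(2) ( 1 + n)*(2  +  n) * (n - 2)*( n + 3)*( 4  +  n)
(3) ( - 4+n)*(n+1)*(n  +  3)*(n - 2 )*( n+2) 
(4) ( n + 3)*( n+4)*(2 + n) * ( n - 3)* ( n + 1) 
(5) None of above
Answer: 2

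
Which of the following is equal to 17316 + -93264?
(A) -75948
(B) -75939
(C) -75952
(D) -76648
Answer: A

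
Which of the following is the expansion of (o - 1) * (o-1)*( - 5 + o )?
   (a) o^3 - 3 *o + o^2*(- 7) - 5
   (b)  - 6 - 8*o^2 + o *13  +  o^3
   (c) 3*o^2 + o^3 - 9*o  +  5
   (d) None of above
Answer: d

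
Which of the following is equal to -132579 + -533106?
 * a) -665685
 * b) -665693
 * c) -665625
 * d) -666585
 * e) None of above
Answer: a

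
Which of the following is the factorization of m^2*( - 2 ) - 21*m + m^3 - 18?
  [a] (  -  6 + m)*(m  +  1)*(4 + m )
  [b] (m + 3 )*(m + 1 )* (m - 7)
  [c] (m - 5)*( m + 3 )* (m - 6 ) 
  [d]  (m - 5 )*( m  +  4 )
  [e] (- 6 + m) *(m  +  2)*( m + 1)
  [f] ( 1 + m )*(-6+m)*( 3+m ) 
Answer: f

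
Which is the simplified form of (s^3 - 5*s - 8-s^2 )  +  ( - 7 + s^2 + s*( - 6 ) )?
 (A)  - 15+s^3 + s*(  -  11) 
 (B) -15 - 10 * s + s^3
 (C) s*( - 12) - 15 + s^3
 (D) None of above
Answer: A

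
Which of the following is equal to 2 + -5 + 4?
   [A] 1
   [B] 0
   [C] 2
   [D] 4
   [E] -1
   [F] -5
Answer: A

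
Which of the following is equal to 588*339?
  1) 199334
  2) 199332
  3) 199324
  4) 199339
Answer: 2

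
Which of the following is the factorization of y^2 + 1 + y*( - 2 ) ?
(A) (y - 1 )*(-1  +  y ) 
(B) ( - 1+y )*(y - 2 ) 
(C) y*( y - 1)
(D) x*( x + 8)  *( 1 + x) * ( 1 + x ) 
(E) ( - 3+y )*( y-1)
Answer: A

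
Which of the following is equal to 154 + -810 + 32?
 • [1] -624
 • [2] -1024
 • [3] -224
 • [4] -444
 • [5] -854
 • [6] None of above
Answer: 1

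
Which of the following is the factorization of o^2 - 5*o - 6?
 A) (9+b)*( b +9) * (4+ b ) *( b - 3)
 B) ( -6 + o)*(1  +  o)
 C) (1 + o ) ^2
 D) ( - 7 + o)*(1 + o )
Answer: B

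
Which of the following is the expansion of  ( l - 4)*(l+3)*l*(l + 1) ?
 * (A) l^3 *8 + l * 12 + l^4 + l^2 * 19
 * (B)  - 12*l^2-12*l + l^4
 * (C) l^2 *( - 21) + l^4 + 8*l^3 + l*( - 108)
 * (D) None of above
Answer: D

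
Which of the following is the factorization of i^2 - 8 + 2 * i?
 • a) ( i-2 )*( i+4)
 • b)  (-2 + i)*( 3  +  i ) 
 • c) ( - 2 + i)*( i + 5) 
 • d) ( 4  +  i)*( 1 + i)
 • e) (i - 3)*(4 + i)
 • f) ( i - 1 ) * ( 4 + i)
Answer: a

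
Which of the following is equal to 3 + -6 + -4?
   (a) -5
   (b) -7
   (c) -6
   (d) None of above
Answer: b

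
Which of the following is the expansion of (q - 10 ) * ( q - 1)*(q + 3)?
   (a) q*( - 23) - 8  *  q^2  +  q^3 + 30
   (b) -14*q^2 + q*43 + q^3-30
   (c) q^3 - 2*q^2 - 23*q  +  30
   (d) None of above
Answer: a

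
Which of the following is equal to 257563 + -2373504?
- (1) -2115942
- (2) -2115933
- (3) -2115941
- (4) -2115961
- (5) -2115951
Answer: 3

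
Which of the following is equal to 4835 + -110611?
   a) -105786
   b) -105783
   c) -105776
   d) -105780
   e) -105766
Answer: c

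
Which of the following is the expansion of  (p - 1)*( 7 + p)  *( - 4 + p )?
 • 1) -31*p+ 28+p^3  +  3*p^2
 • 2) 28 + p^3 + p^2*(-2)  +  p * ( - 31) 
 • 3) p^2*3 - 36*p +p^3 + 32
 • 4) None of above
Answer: 4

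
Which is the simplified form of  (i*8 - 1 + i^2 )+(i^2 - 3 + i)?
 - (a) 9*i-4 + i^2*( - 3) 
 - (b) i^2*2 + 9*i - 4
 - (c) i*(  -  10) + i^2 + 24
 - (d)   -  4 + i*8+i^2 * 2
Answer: b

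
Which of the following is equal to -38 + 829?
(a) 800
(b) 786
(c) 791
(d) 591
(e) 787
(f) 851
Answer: c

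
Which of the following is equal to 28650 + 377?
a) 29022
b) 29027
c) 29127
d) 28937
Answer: b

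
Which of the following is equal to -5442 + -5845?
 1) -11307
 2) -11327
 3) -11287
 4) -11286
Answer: 3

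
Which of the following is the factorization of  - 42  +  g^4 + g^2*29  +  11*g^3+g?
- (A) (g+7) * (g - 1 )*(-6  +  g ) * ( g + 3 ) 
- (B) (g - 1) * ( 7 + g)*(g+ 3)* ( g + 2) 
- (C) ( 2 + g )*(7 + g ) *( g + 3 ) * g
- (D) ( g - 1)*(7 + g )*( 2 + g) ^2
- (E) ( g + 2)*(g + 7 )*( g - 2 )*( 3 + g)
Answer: B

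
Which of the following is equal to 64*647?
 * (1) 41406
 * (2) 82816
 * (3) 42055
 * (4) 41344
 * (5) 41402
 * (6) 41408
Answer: 6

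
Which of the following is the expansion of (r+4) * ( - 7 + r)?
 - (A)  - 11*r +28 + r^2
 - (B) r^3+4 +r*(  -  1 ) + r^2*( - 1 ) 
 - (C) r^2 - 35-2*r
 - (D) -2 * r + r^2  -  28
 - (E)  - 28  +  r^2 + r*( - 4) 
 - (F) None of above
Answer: F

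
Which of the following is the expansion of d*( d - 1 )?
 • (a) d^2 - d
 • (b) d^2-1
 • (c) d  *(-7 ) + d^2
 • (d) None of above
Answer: a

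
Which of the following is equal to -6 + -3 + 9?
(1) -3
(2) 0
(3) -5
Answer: 2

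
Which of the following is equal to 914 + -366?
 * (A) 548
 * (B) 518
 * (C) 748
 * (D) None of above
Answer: A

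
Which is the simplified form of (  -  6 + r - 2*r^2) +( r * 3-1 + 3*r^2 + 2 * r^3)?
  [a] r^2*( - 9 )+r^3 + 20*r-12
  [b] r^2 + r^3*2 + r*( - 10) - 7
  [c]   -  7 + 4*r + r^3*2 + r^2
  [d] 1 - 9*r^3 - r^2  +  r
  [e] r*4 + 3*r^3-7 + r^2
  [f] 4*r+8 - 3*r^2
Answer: c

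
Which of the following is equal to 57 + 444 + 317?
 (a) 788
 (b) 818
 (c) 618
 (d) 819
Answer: b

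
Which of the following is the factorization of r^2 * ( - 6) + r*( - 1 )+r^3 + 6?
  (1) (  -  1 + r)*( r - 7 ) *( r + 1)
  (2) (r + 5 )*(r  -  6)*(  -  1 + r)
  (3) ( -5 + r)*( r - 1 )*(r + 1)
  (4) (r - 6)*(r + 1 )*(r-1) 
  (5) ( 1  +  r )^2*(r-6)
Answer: 4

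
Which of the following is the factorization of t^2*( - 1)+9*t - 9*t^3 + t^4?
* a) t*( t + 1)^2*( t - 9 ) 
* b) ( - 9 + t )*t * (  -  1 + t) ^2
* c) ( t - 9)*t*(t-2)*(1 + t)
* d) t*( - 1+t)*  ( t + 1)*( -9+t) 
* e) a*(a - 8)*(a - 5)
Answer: d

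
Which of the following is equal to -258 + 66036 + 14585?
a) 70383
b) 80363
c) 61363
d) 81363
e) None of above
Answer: b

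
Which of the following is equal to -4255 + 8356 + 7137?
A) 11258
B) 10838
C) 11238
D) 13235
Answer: C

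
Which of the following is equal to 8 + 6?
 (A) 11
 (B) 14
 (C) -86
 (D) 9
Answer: B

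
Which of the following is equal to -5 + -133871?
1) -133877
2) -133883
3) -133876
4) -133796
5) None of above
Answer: 3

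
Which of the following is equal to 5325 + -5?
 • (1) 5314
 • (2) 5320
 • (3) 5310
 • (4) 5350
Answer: 2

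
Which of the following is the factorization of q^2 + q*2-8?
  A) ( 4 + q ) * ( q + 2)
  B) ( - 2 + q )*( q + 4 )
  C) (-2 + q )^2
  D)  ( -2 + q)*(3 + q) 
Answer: B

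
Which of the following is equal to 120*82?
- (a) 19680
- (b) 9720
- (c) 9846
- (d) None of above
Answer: d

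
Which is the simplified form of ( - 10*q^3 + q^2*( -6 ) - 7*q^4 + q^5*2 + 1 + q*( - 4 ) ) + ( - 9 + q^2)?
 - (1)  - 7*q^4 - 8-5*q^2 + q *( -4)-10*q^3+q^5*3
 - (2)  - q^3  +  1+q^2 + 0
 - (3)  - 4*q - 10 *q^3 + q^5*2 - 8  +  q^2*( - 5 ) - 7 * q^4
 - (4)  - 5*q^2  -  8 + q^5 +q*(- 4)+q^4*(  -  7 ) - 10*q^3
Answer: 3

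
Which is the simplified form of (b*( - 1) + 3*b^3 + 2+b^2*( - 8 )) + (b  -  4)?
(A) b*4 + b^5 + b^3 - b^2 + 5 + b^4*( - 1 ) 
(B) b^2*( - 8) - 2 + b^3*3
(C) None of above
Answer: B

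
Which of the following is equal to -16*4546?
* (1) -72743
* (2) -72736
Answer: 2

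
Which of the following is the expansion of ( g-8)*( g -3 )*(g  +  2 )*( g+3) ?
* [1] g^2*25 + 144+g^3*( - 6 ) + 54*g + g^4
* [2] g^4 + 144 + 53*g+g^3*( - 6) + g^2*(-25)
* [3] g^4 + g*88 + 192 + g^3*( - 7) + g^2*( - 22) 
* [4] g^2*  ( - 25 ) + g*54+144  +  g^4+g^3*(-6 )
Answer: 4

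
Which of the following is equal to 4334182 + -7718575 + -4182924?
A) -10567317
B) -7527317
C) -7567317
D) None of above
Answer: C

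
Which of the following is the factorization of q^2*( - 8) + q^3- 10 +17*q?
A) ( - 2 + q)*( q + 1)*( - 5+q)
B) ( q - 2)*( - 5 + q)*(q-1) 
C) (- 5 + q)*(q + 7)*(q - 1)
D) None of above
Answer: B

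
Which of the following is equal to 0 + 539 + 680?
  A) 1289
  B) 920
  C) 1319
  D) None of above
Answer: D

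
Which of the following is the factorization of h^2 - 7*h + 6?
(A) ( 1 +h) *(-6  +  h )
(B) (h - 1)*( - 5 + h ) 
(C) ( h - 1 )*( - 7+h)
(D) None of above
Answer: D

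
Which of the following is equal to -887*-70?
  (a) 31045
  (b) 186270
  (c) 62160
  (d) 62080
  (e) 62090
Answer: e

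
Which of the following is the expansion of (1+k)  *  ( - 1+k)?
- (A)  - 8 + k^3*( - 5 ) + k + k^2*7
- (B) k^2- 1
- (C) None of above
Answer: B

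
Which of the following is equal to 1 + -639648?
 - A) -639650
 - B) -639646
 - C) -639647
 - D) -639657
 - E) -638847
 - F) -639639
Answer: C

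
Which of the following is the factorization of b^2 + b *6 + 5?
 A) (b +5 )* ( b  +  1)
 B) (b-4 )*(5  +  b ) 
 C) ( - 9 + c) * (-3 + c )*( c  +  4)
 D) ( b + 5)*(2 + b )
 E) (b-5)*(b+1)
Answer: A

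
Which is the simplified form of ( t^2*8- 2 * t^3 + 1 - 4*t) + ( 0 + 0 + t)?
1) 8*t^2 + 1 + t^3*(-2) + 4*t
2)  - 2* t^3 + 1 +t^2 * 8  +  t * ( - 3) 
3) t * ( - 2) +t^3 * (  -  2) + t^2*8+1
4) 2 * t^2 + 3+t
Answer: 2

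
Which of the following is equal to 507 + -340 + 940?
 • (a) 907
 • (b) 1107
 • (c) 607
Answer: b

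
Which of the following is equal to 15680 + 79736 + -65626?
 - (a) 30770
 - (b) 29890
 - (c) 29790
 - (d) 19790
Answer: c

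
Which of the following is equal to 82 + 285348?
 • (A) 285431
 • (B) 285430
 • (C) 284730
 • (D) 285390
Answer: B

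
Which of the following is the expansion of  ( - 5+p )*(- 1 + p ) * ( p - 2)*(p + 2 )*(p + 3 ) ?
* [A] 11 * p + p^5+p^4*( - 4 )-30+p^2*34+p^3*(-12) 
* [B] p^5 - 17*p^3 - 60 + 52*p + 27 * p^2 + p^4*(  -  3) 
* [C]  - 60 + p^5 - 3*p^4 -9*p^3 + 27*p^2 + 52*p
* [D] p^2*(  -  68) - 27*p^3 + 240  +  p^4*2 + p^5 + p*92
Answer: B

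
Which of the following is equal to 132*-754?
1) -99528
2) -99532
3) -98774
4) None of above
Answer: 1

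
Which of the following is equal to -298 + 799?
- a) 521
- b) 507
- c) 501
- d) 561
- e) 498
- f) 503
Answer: c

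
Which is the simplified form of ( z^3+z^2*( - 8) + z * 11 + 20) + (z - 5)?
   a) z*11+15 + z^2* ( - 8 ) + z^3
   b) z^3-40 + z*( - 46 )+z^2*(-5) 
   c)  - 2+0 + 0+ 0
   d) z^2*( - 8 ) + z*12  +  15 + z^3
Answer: d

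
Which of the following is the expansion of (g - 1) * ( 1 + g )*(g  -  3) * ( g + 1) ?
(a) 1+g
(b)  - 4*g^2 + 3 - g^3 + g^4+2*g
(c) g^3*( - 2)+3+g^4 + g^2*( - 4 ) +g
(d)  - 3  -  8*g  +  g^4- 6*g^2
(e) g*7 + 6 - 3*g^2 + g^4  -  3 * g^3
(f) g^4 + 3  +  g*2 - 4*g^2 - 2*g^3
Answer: f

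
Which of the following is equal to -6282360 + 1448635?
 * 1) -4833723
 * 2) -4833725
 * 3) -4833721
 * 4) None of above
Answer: 2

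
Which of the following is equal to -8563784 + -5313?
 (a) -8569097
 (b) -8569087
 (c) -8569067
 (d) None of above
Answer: a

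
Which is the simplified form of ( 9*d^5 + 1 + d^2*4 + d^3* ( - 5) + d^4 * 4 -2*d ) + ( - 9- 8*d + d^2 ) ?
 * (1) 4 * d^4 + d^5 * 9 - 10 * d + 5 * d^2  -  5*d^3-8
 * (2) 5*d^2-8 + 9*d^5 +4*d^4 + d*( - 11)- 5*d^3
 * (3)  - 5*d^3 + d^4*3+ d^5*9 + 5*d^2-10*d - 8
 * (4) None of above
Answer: 1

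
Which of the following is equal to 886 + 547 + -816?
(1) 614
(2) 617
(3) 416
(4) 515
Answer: 2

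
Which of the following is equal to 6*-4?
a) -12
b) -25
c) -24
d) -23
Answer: c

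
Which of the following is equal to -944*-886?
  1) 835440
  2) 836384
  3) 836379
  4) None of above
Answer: 2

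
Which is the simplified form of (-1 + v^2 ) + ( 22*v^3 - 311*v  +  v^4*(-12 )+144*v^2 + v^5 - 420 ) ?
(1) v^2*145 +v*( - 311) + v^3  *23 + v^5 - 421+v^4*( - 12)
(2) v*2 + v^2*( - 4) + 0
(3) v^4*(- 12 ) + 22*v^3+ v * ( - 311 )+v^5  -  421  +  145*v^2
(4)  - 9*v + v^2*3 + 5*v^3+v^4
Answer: 3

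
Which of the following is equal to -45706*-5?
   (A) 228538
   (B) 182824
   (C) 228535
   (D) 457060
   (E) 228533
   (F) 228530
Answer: F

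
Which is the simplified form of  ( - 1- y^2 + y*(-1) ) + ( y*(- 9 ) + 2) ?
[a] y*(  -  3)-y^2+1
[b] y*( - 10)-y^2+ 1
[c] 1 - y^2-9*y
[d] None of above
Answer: b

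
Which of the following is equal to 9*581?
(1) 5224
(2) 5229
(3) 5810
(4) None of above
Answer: 2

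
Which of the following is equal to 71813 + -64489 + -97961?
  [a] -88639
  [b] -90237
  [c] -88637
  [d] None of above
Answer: d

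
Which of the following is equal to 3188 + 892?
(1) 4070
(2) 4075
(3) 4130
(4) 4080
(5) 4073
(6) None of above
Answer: 4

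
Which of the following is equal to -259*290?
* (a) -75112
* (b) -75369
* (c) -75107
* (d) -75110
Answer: d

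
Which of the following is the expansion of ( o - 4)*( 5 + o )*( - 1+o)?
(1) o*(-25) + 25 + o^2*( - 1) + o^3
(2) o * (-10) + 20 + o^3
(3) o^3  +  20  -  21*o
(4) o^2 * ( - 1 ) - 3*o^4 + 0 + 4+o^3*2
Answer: 3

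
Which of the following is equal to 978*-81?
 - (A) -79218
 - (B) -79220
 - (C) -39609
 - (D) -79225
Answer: A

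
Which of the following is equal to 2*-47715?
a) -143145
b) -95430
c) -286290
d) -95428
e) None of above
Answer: b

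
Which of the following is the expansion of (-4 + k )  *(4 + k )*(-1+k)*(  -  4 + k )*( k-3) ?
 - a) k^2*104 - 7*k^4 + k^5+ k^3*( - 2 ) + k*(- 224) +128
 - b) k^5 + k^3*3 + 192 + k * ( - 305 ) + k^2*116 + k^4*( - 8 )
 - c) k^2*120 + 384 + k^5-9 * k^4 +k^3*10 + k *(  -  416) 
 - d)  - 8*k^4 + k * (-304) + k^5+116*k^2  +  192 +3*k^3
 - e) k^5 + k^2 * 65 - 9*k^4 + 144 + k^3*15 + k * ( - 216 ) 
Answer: d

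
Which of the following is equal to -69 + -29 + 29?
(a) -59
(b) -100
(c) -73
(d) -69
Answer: d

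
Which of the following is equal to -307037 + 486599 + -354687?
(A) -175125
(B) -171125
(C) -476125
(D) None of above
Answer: A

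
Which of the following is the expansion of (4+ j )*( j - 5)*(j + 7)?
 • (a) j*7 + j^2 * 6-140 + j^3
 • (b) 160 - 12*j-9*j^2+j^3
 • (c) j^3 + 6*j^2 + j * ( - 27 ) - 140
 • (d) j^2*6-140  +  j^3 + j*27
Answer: c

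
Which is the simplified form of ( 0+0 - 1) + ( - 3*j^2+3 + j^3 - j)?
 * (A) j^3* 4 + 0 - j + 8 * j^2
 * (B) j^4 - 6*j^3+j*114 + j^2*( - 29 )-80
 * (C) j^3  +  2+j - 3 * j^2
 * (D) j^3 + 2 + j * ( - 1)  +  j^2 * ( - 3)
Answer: D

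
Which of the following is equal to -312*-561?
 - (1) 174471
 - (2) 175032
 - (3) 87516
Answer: 2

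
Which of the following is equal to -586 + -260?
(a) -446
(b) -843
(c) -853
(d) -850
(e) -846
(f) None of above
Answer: e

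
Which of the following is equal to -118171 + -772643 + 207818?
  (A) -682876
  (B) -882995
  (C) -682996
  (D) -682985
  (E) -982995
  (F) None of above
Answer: C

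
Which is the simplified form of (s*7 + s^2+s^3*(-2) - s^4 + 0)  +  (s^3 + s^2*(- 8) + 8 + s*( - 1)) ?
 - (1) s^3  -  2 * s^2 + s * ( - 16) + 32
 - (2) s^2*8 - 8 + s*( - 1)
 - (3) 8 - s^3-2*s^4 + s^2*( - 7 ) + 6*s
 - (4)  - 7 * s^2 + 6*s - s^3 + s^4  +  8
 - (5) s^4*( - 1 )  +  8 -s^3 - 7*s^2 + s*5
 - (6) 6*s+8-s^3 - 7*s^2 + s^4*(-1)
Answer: 6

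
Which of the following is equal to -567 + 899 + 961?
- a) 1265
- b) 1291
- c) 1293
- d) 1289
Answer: c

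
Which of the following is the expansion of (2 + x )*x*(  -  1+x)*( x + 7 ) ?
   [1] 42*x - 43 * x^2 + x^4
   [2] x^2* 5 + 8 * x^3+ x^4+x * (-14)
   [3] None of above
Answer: 2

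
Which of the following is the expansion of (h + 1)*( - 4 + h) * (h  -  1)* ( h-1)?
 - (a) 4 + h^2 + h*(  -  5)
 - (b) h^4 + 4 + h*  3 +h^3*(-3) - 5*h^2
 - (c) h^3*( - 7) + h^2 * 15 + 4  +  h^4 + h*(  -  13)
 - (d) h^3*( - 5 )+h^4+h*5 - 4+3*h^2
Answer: d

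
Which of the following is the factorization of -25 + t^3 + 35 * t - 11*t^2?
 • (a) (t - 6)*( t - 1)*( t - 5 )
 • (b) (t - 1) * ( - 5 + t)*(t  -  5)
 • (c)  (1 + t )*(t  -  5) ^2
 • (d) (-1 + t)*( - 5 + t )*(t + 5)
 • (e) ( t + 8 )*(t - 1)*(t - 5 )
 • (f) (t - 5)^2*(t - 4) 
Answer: b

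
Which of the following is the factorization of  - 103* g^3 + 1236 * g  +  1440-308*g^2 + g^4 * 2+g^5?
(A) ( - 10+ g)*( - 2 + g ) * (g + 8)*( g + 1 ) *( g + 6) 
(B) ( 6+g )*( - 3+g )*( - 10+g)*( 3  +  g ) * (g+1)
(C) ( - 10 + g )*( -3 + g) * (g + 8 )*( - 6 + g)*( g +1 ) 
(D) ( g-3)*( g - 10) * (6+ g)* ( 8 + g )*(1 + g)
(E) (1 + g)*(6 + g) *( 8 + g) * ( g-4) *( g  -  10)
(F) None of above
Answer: D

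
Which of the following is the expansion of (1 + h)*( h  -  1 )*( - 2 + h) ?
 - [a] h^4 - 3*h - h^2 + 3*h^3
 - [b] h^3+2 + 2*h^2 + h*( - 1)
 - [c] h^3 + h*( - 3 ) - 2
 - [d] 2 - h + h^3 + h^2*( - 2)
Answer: d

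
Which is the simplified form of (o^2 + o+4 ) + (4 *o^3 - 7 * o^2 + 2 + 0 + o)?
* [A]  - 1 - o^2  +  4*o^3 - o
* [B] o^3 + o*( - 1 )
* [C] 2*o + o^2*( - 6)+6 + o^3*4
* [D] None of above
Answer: C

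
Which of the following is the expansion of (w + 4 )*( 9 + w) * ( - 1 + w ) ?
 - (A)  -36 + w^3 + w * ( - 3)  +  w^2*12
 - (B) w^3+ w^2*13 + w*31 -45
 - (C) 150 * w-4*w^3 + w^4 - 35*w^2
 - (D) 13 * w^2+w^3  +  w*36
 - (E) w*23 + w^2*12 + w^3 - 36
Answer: E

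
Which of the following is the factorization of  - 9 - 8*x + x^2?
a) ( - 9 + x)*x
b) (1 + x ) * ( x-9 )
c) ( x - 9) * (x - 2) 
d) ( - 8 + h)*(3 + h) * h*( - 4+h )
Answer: b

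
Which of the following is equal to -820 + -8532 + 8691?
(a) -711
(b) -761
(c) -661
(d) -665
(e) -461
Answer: c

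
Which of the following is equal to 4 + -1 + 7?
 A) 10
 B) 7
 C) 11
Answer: A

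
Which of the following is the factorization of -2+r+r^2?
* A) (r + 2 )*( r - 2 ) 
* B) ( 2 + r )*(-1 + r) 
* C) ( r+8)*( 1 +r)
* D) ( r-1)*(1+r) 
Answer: B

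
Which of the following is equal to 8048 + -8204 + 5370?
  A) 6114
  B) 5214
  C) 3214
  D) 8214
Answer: B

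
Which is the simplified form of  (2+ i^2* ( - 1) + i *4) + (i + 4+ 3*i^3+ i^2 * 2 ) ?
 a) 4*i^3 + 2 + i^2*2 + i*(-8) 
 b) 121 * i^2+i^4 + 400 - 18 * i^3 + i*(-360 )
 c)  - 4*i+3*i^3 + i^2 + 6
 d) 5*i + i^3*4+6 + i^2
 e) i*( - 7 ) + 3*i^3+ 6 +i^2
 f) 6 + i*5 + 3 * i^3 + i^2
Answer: f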